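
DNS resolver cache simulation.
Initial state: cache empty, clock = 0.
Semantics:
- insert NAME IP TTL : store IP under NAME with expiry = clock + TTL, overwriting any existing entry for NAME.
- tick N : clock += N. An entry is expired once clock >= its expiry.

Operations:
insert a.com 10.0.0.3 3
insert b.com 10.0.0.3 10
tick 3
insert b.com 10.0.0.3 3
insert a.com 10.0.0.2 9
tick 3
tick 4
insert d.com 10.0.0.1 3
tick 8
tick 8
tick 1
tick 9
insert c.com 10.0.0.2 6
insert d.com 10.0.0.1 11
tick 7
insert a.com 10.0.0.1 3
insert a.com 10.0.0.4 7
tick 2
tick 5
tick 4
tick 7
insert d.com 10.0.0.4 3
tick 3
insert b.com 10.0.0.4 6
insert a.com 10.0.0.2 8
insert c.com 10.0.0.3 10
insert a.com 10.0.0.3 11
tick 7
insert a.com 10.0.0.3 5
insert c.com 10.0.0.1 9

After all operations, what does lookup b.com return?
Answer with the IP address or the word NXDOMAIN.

Answer: NXDOMAIN

Derivation:
Op 1: insert a.com -> 10.0.0.3 (expiry=0+3=3). clock=0
Op 2: insert b.com -> 10.0.0.3 (expiry=0+10=10). clock=0
Op 3: tick 3 -> clock=3. purged={a.com}
Op 4: insert b.com -> 10.0.0.3 (expiry=3+3=6). clock=3
Op 5: insert a.com -> 10.0.0.2 (expiry=3+9=12). clock=3
Op 6: tick 3 -> clock=6. purged={b.com}
Op 7: tick 4 -> clock=10.
Op 8: insert d.com -> 10.0.0.1 (expiry=10+3=13). clock=10
Op 9: tick 8 -> clock=18. purged={a.com,d.com}
Op 10: tick 8 -> clock=26.
Op 11: tick 1 -> clock=27.
Op 12: tick 9 -> clock=36.
Op 13: insert c.com -> 10.0.0.2 (expiry=36+6=42). clock=36
Op 14: insert d.com -> 10.0.0.1 (expiry=36+11=47). clock=36
Op 15: tick 7 -> clock=43. purged={c.com}
Op 16: insert a.com -> 10.0.0.1 (expiry=43+3=46). clock=43
Op 17: insert a.com -> 10.0.0.4 (expiry=43+7=50). clock=43
Op 18: tick 2 -> clock=45.
Op 19: tick 5 -> clock=50. purged={a.com,d.com}
Op 20: tick 4 -> clock=54.
Op 21: tick 7 -> clock=61.
Op 22: insert d.com -> 10.0.0.4 (expiry=61+3=64). clock=61
Op 23: tick 3 -> clock=64. purged={d.com}
Op 24: insert b.com -> 10.0.0.4 (expiry=64+6=70). clock=64
Op 25: insert a.com -> 10.0.0.2 (expiry=64+8=72). clock=64
Op 26: insert c.com -> 10.0.0.3 (expiry=64+10=74). clock=64
Op 27: insert a.com -> 10.0.0.3 (expiry=64+11=75). clock=64
Op 28: tick 7 -> clock=71. purged={b.com}
Op 29: insert a.com -> 10.0.0.3 (expiry=71+5=76). clock=71
Op 30: insert c.com -> 10.0.0.1 (expiry=71+9=80). clock=71
lookup b.com: not in cache (expired or never inserted)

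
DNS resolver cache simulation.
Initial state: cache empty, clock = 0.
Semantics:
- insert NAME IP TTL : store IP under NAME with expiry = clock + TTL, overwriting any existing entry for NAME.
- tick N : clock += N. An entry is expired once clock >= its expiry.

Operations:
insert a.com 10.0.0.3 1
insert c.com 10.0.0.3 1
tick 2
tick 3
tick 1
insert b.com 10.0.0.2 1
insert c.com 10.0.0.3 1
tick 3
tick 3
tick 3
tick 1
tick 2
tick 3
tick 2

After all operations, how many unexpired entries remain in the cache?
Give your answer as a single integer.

Answer: 0

Derivation:
Op 1: insert a.com -> 10.0.0.3 (expiry=0+1=1). clock=0
Op 2: insert c.com -> 10.0.0.3 (expiry=0+1=1). clock=0
Op 3: tick 2 -> clock=2. purged={a.com,c.com}
Op 4: tick 3 -> clock=5.
Op 5: tick 1 -> clock=6.
Op 6: insert b.com -> 10.0.0.2 (expiry=6+1=7). clock=6
Op 7: insert c.com -> 10.0.0.3 (expiry=6+1=7). clock=6
Op 8: tick 3 -> clock=9. purged={b.com,c.com}
Op 9: tick 3 -> clock=12.
Op 10: tick 3 -> clock=15.
Op 11: tick 1 -> clock=16.
Op 12: tick 2 -> clock=18.
Op 13: tick 3 -> clock=21.
Op 14: tick 2 -> clock=23.
Final cache (unexpired): {} -> size=0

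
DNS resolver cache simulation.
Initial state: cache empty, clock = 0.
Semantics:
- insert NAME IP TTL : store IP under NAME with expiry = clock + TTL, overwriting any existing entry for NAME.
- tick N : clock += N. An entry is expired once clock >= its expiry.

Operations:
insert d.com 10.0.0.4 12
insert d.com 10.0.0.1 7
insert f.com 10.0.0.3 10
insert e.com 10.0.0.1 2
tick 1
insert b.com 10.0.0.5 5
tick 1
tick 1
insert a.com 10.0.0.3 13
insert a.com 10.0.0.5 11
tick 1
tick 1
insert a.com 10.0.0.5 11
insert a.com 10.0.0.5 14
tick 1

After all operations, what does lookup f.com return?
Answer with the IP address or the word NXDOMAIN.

Op 1: insert d.com -> 10.0.0.4 (expiry=0+12=12). clock=0
Op 2: insert d.com -> 10.0.0.1 (expiry=0+7=7). clock=0
Op 3: insert f.com -> 10.0.0.3 (expiry=0+10=10). clock=0
Op 4: insert e.com -> 10.0.0.1 (expiry=0+2=2). clock=0
Op 5: tick 1 -> clock=1.
Op 6: insert b.com -> 10.0.0.5 (expiry=1+5=6). clock=1
Op 7: tick 1 -> clock=2. purged={e.com}
Op 8: tick 1 -> clock=3.
Op 9: insert a.com -> 10.0.0.3 (expiry=3+13=16). clock=3
Op 10: insert a.com -> 10.0.0.5 (expiry=3+11=14). clock=3
Op 11: tick 1 -> clock=4.
Op 12: tick 1 -> clock=5.
Op 13: insert a.com -> 10.0.0.5 (expiry=5+11=16). clock=5
Op 14: insert a.com -> 10.0.0.5 (expiry=5+14=19). clock=5
Op 15: tick 1 -> clock=6. purged={b.com}
lookup f.com: present, ip=10.0.0.3 expiry=10 > clock=6

Answer: 10.0.0.3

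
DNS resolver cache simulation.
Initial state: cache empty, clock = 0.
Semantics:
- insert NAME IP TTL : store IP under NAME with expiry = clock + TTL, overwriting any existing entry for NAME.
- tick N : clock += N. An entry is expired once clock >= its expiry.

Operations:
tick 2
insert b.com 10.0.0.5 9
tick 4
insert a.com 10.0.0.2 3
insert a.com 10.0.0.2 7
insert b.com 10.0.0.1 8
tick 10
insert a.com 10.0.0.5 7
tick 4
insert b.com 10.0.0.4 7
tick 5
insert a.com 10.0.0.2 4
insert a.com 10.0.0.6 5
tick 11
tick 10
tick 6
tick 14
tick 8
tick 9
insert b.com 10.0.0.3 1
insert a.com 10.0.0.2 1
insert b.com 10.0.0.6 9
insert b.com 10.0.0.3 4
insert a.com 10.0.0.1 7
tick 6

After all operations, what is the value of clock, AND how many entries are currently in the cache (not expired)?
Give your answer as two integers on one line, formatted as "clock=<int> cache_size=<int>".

Answer: clock=89 cache_size=1

Derivation:
Op 1: tick 2 -> clock=2.
Op 2: insert b.com -> 10.0.0.5 (expiry=2+9=11). clock=2
Op 3: tick 4 -> clock=6.
Op 4: insert a.com -> 10.0.0.2 (expiry=6+3=9). clock=6
Op 5: insert a.com -> 10.0.0.2 (expiry=6+7=13). clock=6
Op 6: insert b.com -> 10.0.0.1 (expiry=6+8=14). clock=6
Op 7: tick 10 -> clock=16. purged={a.com,b.com}
Op 8: insert a.com -> 10.0.0.5 (expiry=16+7=23). clock=16
Op 9: tick 4 -> clock=20.
Op 10: insert b.com -> 10.0.0.4 (expiry=20+7=27). clock=20
Op 11: tick 5 -> clock=25. purged={a.com}
Op 12: insert a.com -> 10.0.0.2 (expiry=25+4=29). clock=25
Op 13: insert a.com -> 10.0.0.6 (expiry=25+5=30). clock=25
Op 14: tick 11 -> clock=36. purged={a.com,b.com}
Op 15: tick 10 -> clock=46.
Op 16: tick 6 -> clock=52.
Op 17: tick 14 -> clock=66.
Op 18: tick 8 -> clock=74.
Op 19: tick 9 -> clock=83.
Op 20: insert b.com -> 10.0.0.3 (expiry=83+1=84). clock=83
Op 21: insert a.com -> 10.0.0.2 (expiry=83+1=84). clock=83
Op 22: insert b.com -> 10.0.0.6 (expiry=83+9=92). clock=83
Op 23: insert b.com -> 10.0.0.3 (expiry=83+4=87). clock=83
Op 24: insert a.com -> 10.0.0.1 (expiry=83+7=90). clock=83
Op 25: tick 6 -> clock=89. purged={b.com}
Final clock = 89
Final cache (unexpired): {a.com} -> size=1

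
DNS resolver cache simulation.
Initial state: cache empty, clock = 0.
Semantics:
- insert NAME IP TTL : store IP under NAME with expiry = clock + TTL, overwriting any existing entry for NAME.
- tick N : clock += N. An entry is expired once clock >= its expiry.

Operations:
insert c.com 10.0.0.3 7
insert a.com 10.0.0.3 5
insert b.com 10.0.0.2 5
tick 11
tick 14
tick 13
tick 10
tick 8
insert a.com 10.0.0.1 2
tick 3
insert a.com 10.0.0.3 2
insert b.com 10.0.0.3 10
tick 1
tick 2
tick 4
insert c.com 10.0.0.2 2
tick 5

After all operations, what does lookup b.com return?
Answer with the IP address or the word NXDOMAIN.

Answer: NXDOMAIN

Derivation:
Op 1: insert c.com -> 10.0.0.3 (expiry=0+7=7). clock=0
Op 2: insert a.com -> 10.0.0.3 (expiry=0+5=5). clock=0
Op 3: insert b.com -> 10.0.0.2 (expiry=0+5=5). clock=0
Op 4: tick 11 -> clock=11. purged={a.com,b.com,c.com}
Op 5: tick 14 -> clock=25.
Op 6: tick 13 -> clock=38.
Op 7: tick 10 -> clock=48.
Op 8: tick 8 -> clock=56.
Op 9: insert a.com -> 10.0.0.1 (expiry=56+2=58). clock=56
Op 10: tick 3 -> clock=59. purged={a.com}
Op 11: insert a.com -> 10.0.0.3 (expiry=59+2=61). clock=59
Op 12: insert b.com -> 10.0.0.3 (expiry=59+10=69). clock=59
Op 13: tick 1 -> clock=60.
Op 14: tick 2 -> clock=62. purged={a.com}
Op 15: tick 4 -> clock=66.
Op 16: insert c.com -> 10.0.0.2 (expiry=66+2=68). clock=66
Op 17: tick 5 -> clock=71. purged={b.com,c.com}
lookup b.com: not in cache (expired or never inserted)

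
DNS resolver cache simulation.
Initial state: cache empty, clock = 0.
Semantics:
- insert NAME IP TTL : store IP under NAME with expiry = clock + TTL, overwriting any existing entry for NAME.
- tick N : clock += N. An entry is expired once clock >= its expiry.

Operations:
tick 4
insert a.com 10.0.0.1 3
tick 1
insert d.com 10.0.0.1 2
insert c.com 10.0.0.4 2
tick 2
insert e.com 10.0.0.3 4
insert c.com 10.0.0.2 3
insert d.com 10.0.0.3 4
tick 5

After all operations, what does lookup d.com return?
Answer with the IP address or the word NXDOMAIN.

Op 1: tick 4 -> clock=4.
Op 2: insert a.com -> 10.0.0.1 (expiry=4+3=7). clock=4
Op 3: tick 1 -> clock=5.
Op 4: insert d.com -> 10.0.0.1 (expiry=5+2=7). clock=5
Op 5: insert c.com -> 10.0.0.4 (expiry=5+2=7). clock=5
Op 6: tick 2 -> clock=7. purged={a.com,c.com,d.com}
Op 7: insert e.com -> 10.0.0.3 (expiry=7+4=11). clock=7
Op 8: insert c.com -> 10.0.0.2 (expiry=7+3=10). clock=7
Op 9: insert d.com -> 10.0.0.3 (expiry=7+4=11). clock=7
Op 10: tick 5 -> clock=12. purged={c.com,d.com,e.com}
lookup d.com: not in cache (expired or never inserted)

Answer: NXDOMAIN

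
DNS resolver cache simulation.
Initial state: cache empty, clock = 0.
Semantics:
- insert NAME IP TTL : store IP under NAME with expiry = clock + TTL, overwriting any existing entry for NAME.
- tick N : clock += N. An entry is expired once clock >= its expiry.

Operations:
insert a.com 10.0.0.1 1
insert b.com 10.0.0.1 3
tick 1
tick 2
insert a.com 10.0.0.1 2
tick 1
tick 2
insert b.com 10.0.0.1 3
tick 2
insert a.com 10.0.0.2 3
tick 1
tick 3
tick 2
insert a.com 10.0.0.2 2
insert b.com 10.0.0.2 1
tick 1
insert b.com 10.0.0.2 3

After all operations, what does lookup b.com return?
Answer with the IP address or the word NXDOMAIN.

Answer: 10.0.0.2

Derivation:
Op 1: insert a.com -> 10.0.0.1 (expiry=0+1=1). clock=0
Op 2: insert b.com -> 10.0.0.1 (expiry=0+3=3). clock=0
Op 3: tick 1 -> clock=1. purged={a.com}
Op 4: tick 2 -> clock=3. purged={b.com}
Op 5: insert a.com -> 10.0.0.1 (expiry=3+2=5). clock=3
Op 6: tick 1 -> clock=4.
Op 7: tick 2 -> clock=6. purged={a.com}
Op 8: insert b.com -> 10.0.0.1 (expiry=6+3=9). clock=6
Op 9: tick 2 -> clock=8.
Op 10: insert a.com -> 10.0.0.2 (expiry=8+3=11). clock=8
Op 11: tick 1 -> clock=9. purged={b.com}
Op 12: tick 3 -> clock=12. purged={a.com}
Op 13: tick 2 -> clock=14.
Op 14: insert a.com -> 10.0.0.2 (expiry=14+2=16). clock=14
Op 15: insert b.com -> 10.0.0.2 (expiry=14+1=15). clock=14
Op 16: tick 1 -> clock=15. purged={b.com}
Op 17: insert b.com -> 10.0.0.2 (expiry=15+3=18). clock=15
lookup b.com: present, ip=10.0.0.2 expiry=18 > clock=15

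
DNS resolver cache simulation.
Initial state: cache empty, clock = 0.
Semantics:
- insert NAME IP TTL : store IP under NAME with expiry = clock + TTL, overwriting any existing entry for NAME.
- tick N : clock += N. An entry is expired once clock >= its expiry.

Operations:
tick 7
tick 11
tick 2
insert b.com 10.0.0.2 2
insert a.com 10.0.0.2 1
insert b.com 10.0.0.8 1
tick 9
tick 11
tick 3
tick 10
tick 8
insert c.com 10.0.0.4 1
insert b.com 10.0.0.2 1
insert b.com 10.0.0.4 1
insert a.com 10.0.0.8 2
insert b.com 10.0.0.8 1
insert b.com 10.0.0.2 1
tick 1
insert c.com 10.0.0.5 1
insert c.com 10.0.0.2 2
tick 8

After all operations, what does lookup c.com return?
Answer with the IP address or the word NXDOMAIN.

Answer: NXDOMAIN

Derivation:
Op 1: tick 7 -> clock=7.
Op 2: tick 11 -> clock=18.
Op 3: tick 2 -> clock=20.
Op 4: insert b.com -> 10.0.0.2 (expiry=20+2=22). clock=20
Op 5: insert a.com -> 10.0.0.2 (expiry=20+1=21). clock=20
Op 6: insert b.com -> 10.0.0.8 (expiry=20+1=21). clock=20
Op 7: tick 9 -> clock=29. purged={a.com,b.com}
Op 8: tick 11 -> clock=40.
Op 9: tick 3 -> clock=43.
Op 10: tick 10 -> clock=53.
Op 11: tick 8 -> clock=61.
Op 12: insert c.com -> 10.0.0.4 (expiry=61+1=62). clock=61
Op 13: insert b.com -> 10.0.0.2 (expiry=61+1=62). clock=61
Op 14: insert b.com -> 10.0.0.4 (expiry=61+1=62). clock=61
Op 15: insert a.com -> 10.0.0.8 (expiry=61+2=63). clock=61
Op 16: insert b.com -> 10.0.0.8 (expiry=61+1=62). clock=61
Op 17: insert b.com -> 10.0.0.2 (expiry=61+1=62). clock=61
Op 18: tick 1 -> clock=62. purged={b.com,c.com}
Op 19: insert c.com -> 10.0.0.5 (expiry=62+1=63). clock=62
Op 20: insert c.com -> 10.0.0.2 (expiry=62+2=64). clock=62
Op 21: tick 8 -> clock=70. purged={a.com,c.com}
lookup c.com: not in cache (expired or never inserted)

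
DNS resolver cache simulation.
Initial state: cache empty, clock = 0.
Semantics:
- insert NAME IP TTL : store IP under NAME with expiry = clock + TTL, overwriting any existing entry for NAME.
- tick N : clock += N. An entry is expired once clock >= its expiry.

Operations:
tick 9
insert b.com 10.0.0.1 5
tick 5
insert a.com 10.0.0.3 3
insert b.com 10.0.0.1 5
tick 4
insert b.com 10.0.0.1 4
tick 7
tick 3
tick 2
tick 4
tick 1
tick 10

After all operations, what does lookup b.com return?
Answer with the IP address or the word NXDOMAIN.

Op 1: tick 9 -> clock=9.
Op 2: insert b.com -> 10.0.0.1 (expiry=9+5=14). clock=9
Op 3: tick 5 -> clock=14. purged={b.com}
Op 4: insert a.com -> 10.0.0.3 (expiry=14+3=17). clock=14
Op 5: insert b.com -> 10.0.0.1 (expiry=14+5=19). clock=14
Op 6: tick 4 -> clock=18. purged={a.com}
Op 7: insert b.com -> 10.0.0.1 (expiry=18+4=22). clock=18
Op 8: tick 7 -> clock=25. purged={b.com}
Op 9: tick 3 -> clock=28.
Op 10: tick 2 -> clock=30.
Op 11: tick 4 -> clock=34.
Op 12: tick 1 -> clock=35.
Op 13: tick 10 -> clock=45.
lookup b.com: not in cache (expired or never inserted)

Answer: NXDOMAIN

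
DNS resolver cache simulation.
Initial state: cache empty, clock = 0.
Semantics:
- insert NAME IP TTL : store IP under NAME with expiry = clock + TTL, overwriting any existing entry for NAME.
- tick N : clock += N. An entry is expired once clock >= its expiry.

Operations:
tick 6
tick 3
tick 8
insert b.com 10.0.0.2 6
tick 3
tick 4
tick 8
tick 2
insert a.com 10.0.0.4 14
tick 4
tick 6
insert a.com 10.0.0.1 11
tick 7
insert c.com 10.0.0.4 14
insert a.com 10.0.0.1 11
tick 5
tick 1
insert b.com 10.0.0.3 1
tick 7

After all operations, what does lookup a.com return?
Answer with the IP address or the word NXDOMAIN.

Op 1: tick 6 -> clock=6.
Op 2: tick 3 -> clock=9.
Op 3: tick 8 -> clock=17.
Op 4: insert b.com -> 10.0.0.2 (expiry=17+6=23). clock=17
Op 5: tick 3 -> clock=20.
Op 6: tick 4 -> clock=24. purged={b.com}
Op 7: tick 8 -> clock=32.
Op 8: tick 2 -> clock=34.
Op 9: insert a.com -> 10.0.0.4 (expiry=34+14=48). clock=34
Op 10: tick 4 -> clock=38.
Op 11: tick 6 -> clock=44.
Op 12: insert a.com -> 10.0.0.1 (expiry=44+11=55). clock=44
Op 13: tick 7 -> clock=51.
Op 14: insert c.com -> 10.0.0.4 (expiry=51+14=65). clock=51
Op 15: insert a.com -> 10.0.0.1 (expiry=51+11=62). clock=51
Op 16: tick 5 -> clock=56.
Op 17: tick 1 -> clock=57.
Op 18: insert b.com -> 10.0.0.3 (expiry=57+1=58). clock=57
Op 19: tick 7 -> clock=64. purged={a.com,b.com}
lookup a.com: not in cache (expired or never inserted)

Answer: NXDOMAIN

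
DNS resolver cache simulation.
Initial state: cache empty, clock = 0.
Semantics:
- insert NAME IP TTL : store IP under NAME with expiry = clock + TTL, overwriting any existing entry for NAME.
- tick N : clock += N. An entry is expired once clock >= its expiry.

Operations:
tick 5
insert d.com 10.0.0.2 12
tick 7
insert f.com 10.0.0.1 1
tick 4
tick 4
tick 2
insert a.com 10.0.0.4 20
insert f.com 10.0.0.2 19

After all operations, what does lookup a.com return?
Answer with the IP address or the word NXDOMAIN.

Op 1: tick 5 -> clock=5.
Op 2: insert d.com -> 10.0.0.2 (expiry=5+12=17). clock=5
Op 3: tick 7 -> clock=12.
Op 4: insert f.com -> 10.0.0.1 (expiry=12+1=13). clock=12
Op 5: tick 4 -> clock=16. purged={f.com}
Op 6: tick 4 -> clock=20. purged={d.com}
Op 7: tick 2 -> clock=22.
Op 8: insert a.com -> 10.0.0.4 (expiry=22+20=42). clock=22
Op 9: insert f.com -> 10.0.0.2 (expiry=22+19=41). clock=22
lookup a.com: present, ip=10.0.0.4 expiry=42 > clock=22

Answer: 10.0.0.4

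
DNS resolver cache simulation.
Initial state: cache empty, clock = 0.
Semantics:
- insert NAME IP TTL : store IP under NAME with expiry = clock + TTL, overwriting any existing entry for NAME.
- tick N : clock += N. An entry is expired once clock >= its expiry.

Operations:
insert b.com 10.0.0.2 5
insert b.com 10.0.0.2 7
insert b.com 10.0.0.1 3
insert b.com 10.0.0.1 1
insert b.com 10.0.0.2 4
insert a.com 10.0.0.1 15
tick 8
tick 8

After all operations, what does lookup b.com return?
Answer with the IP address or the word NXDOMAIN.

Op 1: insert b.com -> 10.0.0.2 (expiry=0+5=5). clock=0
Op 2: insert b.com -> 10.0.0.2 (expiry=0+7=7). clock=0
Op 3: insert b.com -> 10.0.0.1 (expiry=0+3=3). clock=0
Op 4: insert b.com -> 10.0.0.1 (expiry=0+1=1). clock=0
Op 5: insert b.com -> 10.0.0.2 (expiry=0+4=4). clock=0
Op 6: insert a.com -> 10.0.0.1 (expiry=0+15=15). clock=0
Op 7: tick 8 -> clock=8. purged={b.com}
Op 8: tick 8 -> clock=16. purged={a.com}
lookup b.com: not in cache (expired or never inserted)

Answer: NXDOMAIN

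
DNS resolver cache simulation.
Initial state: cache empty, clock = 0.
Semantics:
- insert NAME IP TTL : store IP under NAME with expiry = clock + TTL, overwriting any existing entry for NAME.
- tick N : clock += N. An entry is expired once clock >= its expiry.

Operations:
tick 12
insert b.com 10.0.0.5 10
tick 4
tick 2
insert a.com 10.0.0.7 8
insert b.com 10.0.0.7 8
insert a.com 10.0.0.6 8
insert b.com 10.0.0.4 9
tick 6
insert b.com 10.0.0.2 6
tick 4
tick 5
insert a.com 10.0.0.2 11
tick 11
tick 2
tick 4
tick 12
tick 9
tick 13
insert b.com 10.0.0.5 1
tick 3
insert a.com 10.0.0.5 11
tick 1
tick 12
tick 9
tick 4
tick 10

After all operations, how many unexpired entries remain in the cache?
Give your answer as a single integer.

Answer: 0

Derivation:
Op 1: tick 12 -> clock=12.
Op 2: insert b.com -> 10.0.0.5 (expiry=12+10=22). clock=12
Op 3: tick 4 -> clock=16.
Op 4: tick 2 -> clock=18.
Op 5: insert a.com -> 10.0.0.7 (expiry=18+8=26). clock=18
Op 6: insert b.com -> 10.0.0.7 (expiry=18+8=26). clock=18
Op 7: insert a.com -> 10.0.0.6 (expiry=18+8=26). clock=18
Op 8: insert b.com -> 10.0.0.4 (expiry=18+9=27). clock=18
Op 9: tick 6 -> clock=24.
Op 10: insert b.com -> 10.0.0.2 (expiry=24+6=30). clock=24
Op 11: tick 4 -> clock=28. purged={a.com}
Op 12: tick 5 -> clock=33. purged={b.com}
Op 13: insert a.com -> 10.0.0.2 (expiry=33+11=44). clock=33
Op 14: tick 11 -> clock=44. purged={a.com}
Op 15: tick 2 -> clock=46.
Op 16: tick 4 -> clock=50.
Op 17: tick 12 -> clock=62.
Op 18: tick 9 -> clock=71.
Op 19: tick 13 -> clock=84.
Op 20: insert b.com -> 10.0.0.5 (expiry=84+1=85). clock=84
Op 21: tick 3 -> clock=87. purged={b.com}
Op 22: insert a.com -> 10.0.0.5 (expiry=87+11=98). clock=87
Op 23: tick 1 -> clock=88.
Op 24: tick 12 -> clock=100. purged={a.com}
Op 25: tick 9 -> clock=109.
Op 26: tick 4 -> clock=113.
Op 27: tick 10 -> clock=123.
Final cache (unexpired): {} -> size=0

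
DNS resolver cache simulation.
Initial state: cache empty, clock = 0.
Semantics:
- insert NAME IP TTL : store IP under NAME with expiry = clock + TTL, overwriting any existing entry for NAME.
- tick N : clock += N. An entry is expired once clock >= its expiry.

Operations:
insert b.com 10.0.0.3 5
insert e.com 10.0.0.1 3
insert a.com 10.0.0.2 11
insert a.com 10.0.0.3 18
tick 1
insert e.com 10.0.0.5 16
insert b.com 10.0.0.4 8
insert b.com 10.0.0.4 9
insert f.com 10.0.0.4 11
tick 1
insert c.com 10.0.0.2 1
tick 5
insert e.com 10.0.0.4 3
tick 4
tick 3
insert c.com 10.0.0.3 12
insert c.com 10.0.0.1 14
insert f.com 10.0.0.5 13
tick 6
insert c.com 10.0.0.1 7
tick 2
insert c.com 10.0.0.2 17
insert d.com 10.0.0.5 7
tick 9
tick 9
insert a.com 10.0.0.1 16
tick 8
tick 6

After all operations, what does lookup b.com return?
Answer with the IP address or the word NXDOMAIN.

Answer: NXDOMAIN

Derivation:
Op 1: insert b.com -> 10.0.0.3 (expiry=0+5=5). clock=0
Op 2: insert e.com -> 10.0.0.1 (expiry=0+3=3). clock=0
Op 3: insert a.com -> 10.0.0.2 (expiry=0+11=11). clock=0
Op 4: insert a.com -> 10.0.0.3 (expiry=0+18=18). clock=0
Op 5: tick 1 -> clock=1.
Op 6: insert e.com -> 10.0.0.5 (expiry=1+16=17). clock=1
Op 7: insert b.com -> 10.0.0.4 (expiry=1+8=9). clock=1
Op 8: insert b.com -> 10.0.0.4 (expiry=1+9=10). clock=1
Op 9: insert f.com -> 10.0.0.4 (expiry=1+11=12). clock=1
Op 10: tick 1 -> clock=2.
Op 11: insert c.com -> 10.0.0.2 (expiry=2+1=3). clock=2
Op 12: tick 5 -> clock=7. purged={c.com}
Op 13: insert e.com -> 10.0.0.4 (expiry=7+3=10). clock=7
Op 14: tick 4 -> clock=11. purged={b.com,e.com}
Op 15: tick 3 -> clock=14. purged={f.com}
Op 16: insert c.com -> 10.0.0.3 (expiry=14+12=26). clock=14
Op 17: insert c.com -> 10.0.0.1 (expiry=14+14=28). clock=14
Op 18: insert f.com -> 10.0.0.5 (expiry=14+13=27). clock=14
Op 19: tick 6 -> clock=20. purged={a.com}
Op 20: insert c.com -> 10.0.0.1 (expiry=20+7=27). clock=20
Op 21: tick 2 -> clock=22.
Op 22: insert c.com -> 10.0.0.2 (expiry=22+17=39). clock=22
Op 23: insert d.com -> 10.0.0.5 (expiry=22+7=29). clock=22
Op 24: tick 9 -> clock=31. purged={d.com,f.com}
Op 25: tick 9 -> clock=40. purged={c.com}
Op 26: insert a.com -> 10.0.0.1 (expiry=40+16=56). clock=40
Op 27: tick 8 -> clock=48.
Op 28: tick 6 -> clock=54.
lookup b.com: not in cache (expired or never inserted)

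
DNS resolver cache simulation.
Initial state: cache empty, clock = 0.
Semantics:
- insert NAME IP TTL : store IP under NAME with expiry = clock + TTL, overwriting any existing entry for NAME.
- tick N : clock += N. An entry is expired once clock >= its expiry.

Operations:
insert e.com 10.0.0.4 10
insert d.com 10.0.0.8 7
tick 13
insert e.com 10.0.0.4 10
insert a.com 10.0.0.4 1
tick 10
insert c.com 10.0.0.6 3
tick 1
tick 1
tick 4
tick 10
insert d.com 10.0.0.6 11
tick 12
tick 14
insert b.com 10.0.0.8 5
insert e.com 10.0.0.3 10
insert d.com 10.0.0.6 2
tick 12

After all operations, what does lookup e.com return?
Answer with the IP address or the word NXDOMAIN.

Op 1: insert e.com -> 10.0.0.4 (expiry=0+10=10). clock=0
Op 2: insert d.com -> 10.0.0.8 (expiry=0+7=7). clock=0
Op 3: tick 13 -> clock=13. purged={d.com,e.com}
Op 4: insert e.com -> 10.0.0.4 (expiry=13+10=23). clock=13
Op 5: insert a.com -> 10.0.0.4 (expiry=13+1=14). clock=13
Op 6: tick 10 -> clock=23. purged={a.com,e.com}
Op 7: insert c.com -> 10.0.0.6 (expiry=23+3=26). clock=23
Op 8: tick 1 -> clock=24.
Op 9: tick 1 -> clock=25.
Op 10: tick 4 -> clock=29. purged={c.com}
Op 11: tick 10 -> clock=39.
Op 12: insert d.com -> 10.0.0.6 (expiry=39+11=50). clock=39
Op 13: tick 12 -> clock=51. purged={d.com}
Op 14: tick 14 -> clock=65.
Op 15: insert b.com -> 10.0.0.8 (expiry=65+5=70). clock=65
Op 16: insert e.com -> 10.0.0.3 (expiry=65+10=75). clock=65
Op 17: insert d.com -> 10.0.0.6 (expiry=65+2=67). clock=65
Op 18: tick 12 -> clock=77. purged={b.com,d.com,e.com}
lookup e.com: not in cache (expired or never inserted)

Answer: NXDOMAIN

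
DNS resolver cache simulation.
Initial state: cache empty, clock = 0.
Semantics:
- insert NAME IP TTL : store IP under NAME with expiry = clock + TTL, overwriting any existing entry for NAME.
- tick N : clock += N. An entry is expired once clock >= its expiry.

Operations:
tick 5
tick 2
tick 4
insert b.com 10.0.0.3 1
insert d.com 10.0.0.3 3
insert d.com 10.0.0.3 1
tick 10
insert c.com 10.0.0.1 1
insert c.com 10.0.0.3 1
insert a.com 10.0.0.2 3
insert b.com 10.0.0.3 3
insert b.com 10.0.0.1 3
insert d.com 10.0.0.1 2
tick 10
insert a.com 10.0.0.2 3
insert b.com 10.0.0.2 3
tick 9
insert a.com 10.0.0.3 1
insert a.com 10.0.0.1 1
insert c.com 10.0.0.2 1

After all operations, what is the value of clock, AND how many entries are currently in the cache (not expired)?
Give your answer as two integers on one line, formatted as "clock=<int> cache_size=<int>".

Answer: clock=40 cache_size=2

Derivation:
Op 1: tick 5 -> clock=5.
Op 2: tick 2 -> clock=7.
Op 3: tick 4 -> clock=11.
Op 4: insert b.com -> 10.0.0.3 (expiry=11+1=12). clock=11
Op 5: insert d.com -> 10.0.0.3 (expiry=11+3=14). clock=11
Op 6: insert d.com -> 10.0.0.3 (expiry=11+1=12). clock=11
Op 7: tick 10 -> clock=21. purged={b.com,d.com}
Op 8: insert c.com -> 10.0.0.1 (expiry=21+1=22). clock=21
Op 9: insert c.com -> 10.0.0.3 (expiry=21+1=22). clock=21
Op 10: insert a.com -> 10.0.0.2 (expiry=21+3=24). clock=21
Op 11: insert b.com -> 10.0.0.3 (expiry=21+3=24). clock=21
Op 12: insert b.com -> 10.0.0.1 (expiry=21+3=24). clock=21
Op 13: insert d.com -> 10.0.0.1 (expiry=21+2=23). clock=21
Op 14: tick 10 -> clock=31. purged={a.com,b.com,c.com,d.com}
Op 15: insert a.com -> 10.0.0.2 (expiry=31+3=34). clock=31
Op 16: insert b.com -> 10.0.0.2 (expiry=31+3=34). clock=31
Op 17: tick 9 -> clock=40. purged={a.com,b.com}
Op 18: insert a.com -> 10.0.0.3 (expiry=40+1=41). clock=40
Op 19: insert a.com -> 10.0.0.1 (expiry=40+1=41). clock=40
Op 20: insert c.com -> 10.0.0.2 (expiry=40+1=41). clock=40
Final clock = 40
Final cache (unexpired): {a.com,c.com} -> size=2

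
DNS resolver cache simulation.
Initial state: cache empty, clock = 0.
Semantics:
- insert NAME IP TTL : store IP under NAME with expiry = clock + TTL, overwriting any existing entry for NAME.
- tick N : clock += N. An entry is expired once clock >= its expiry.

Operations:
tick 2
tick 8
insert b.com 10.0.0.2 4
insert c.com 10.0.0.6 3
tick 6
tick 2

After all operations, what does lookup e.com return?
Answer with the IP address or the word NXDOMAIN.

Op 1: tick 2 -> clock=2.
Op 2: tick 8 -> clock=10.
Op 3: insert b.com -> 10.0.0.2 (expiry=10+4=14). clock=10
Op 4: insert c.com -> 10.0.0.6 (expiry=10+3=13). clock=10
Op 5: tick 6 -> clock=16. purged={b.com,c.com}
Op 6: tick 2 -> clock=18.
lookup e.com: not in cache (expired or never inserted)

Answer: NXDOMAIN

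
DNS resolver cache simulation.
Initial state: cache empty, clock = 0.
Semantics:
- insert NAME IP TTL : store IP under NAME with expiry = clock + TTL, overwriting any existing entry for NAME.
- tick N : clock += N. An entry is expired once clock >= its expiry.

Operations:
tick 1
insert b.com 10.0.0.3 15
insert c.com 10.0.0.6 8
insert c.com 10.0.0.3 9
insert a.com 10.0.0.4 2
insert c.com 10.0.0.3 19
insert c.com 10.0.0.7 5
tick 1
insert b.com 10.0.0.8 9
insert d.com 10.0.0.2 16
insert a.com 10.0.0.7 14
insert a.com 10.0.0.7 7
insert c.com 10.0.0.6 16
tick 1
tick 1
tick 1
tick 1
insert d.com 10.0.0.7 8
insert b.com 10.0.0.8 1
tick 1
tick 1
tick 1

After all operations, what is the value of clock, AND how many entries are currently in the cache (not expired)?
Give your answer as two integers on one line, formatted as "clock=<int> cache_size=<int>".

Op 1: tick 1 -> clock=1.
Op 2: insert b.com -> 10.0.0.3 (expiry=1+15=16). clock=1
Op 3: insert c.com -> 10.0.0.6 (expiry=1+8=9). clock=1
Op 4: insert c.com -> 10.0.0.3 (expiry=1+9=10). clock=1
Op 5: insert a.com -> 10.0.0.4 (expiry=1+2=3). clock=1
Op 6: insert c.com -> 10.0.0.3 (expiry=1+19=20). clock=1
Op 7: insert c.com -> 10.0.0.7 (expiry=1+5=6). clock=1
Op 8: tick 1 -> clock=2.
Op 9: insert b.com -> 10.0.0.8 (expiry=2+9=11). clock=2
Op 10: insert d.com -> 10.0.0.2 (expiry=2+16=18). clock=2
Op 11: insert a.com -> 10.0.0.7 (expiry=2+14=16). clock=2
Op 12: insert a.com -> 10.0.0.7 (expiry=2+7=9). clock=2
Op 13: insert c.com -> 10.0.0.6 (expiry=2+16=18). clock=2
Op 14: tick 1 -> clock=3.
Op 15: tick 1 -> clock=4.
Op 16: tick 1 -> clock=5.
Op 17: tick 1 -> clock=6.
Op 18: insert d.com -> 10.0.0.7 (expiry=6+8=14). clock=6
Op 19: insert b.com -> 10.0.0.8 (expiry=6+1=7). clock=6
Op 20: tick 1 -> clock=7. purged={b.com}
Op 21: tick 1 -> clock=8.
Op 22: tick 1 -> clock=9. purged={a.com}
Final clock = 9
Final cache (unexpired): {c.com,d.com} -> size=2

Answer: clock=9 cache_size=2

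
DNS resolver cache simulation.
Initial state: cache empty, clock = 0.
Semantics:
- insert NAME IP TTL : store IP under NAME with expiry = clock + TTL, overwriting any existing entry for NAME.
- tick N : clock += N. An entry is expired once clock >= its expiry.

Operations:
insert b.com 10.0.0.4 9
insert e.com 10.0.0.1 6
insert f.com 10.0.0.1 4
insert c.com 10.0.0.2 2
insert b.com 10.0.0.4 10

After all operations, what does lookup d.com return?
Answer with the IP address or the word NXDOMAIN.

Answer: NXDOMAIN

Derivation:
Op 1: insert b.com -> 10.0.0.4 (expiry=0+9=9). clock=0
Op 2: insert e.com -> 10.0.0.1 (expiry=0+6=6). clock=0
Op 3: insert f.com -> 10.0.0.1 (expiry=0+4=4). clock=0
Op 4: insert c.com -> 10.0.0.2 (expiry=0+2=2). clock=0
Op 5: insert b.com -> 10.0.0.4 (expiry=0+10=10). clock=0
lookup d.com: not in cache (expired or never inserted)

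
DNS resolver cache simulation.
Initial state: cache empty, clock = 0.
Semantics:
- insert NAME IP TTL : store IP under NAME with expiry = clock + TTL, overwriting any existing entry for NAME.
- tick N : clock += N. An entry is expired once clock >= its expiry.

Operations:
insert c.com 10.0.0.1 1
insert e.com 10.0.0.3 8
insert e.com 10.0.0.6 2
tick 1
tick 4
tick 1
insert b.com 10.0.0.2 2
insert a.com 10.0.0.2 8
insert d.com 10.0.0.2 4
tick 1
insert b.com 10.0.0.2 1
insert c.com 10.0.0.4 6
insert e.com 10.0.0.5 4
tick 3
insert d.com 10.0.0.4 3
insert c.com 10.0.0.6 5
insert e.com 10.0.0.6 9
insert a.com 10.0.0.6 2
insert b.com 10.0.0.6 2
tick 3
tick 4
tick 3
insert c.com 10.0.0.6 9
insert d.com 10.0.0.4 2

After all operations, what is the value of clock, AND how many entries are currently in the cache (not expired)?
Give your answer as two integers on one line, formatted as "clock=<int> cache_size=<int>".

Answer: clock=20 cache_size=2

Derivation:
Op 1: insert c.com -> 10.0.0.1 (expiry=0+1=1). clock=0
Op 2: insert e.com -> 10.0.0.3 (expiry=0+8=8). clock=0
Op 3: insert e.com -> 10.0.0.6 (expiry=0+2=2). clock=0
Op 4: tick 1 -> clock=1. purged={c.com}
Op 5: tick 4 -> clock=5. purged={e.com}
Op 6: tick 1 -> clock=6.
Op 7: insert b.com -> 10.0.0.2 (expiry=6+2=8). clock=6
Op 8: insert a.com -> 10.0.0.2 (expiry=6+8=14). clock=6
Op 9: insert d.com -> 10.0.0.2 (expiry=6+4=10). clock=6
Op 10: tick 1 -> clock=7.
Op 11: insert b.com -> 10.0.0.2 (expiry=7+1=8). clock=7
Op 12: insert c.com -> 10.0.0.4 (expiry=7+6=13). clock=7
Op 13: insert e.com -> 10.0.0.5 (expiry=7+4=11). clock=7
Op 14: tick 3 -> clock=10. purged={b.com,d.com}
Op 15: insert d.com -> 10.0.0.4 (expiry=10+3=13). clock=10
Op 16: insert c.com -> 10.0.0.6 (expiry=10+5=15). clock=10
Op 17: insert e.com -> 10.0.0.6 (expiry=10+9=19). clock=10
Op 18: insert a.com -> 10.0.0.6 (expiry=10+2=12). clock=10
Op 19: insert b.com -> 10.0.0.6 (expiry=10+2=12). clock=10
Op 20: tick 3 -> clock=13. purged={a.com,b.com,d.com}
Op 21: tick 4 -> clock=17. purged={c.com}
Op 22: tick 3 -> clock=20. purged={e.com}
Op 23: insert c.com -> 10.0.0.6 (expiry=20+9=29). clock=20
Op 24: insert d.com -> 10.0.0.4 (expiry=20+2=22). clock=20
Final clock = 20
Final cache (unexpired): {c.com,d.com} -> size=2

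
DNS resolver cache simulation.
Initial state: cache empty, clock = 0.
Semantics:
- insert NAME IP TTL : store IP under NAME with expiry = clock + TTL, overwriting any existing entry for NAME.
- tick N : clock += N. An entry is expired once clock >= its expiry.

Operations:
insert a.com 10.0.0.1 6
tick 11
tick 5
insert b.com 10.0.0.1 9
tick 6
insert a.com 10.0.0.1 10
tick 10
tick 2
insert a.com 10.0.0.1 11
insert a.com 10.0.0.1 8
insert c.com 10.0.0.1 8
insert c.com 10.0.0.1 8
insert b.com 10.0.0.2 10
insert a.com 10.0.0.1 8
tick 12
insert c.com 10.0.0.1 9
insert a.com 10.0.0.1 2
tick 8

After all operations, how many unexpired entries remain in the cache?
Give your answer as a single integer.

Answer: 1

Derivation:
Op 1: insert a.com -> 10.0.0.1 (expiry=0+6=6). clock=0
Op 2: tick 11 -> clock=11. purged={a.com}
Op 3: tick 5 -> clock=16.
Op 4: insert b.com -> 10.0.0.1 (expiry=16+9=25). clock=16
Op 5: tick 6 -> clock=22.
Op 6: insert a.com -> 10.0.0.1 (expiry=22+10=32). clock=22
Op 7: tick 10 -> clock=32. purged={a.com,b.com}
Op 8: tick 2 -> clock=34.
Op 9: insert a.com -> 10.0.0.1 (expiry=34+11=45). clock=34
Op 10: insert a.com -> 10.0.0.1 (expiry=34+8=42). clock=34
Op 11: insert c.com -> 10.0.0.1 (expiry=34+8=42). clock=34
Op 12: insert c.com -> 10.0.0.1 (expiry=34+8=42). clock=34
Op 13: insert b.com -> 10.0.0.2 (expiry=34+10=44). clock=34
Op 14: insert a.com -> 10.0.0.1 (expiry=34+8=42). clock=34
Op 15: tick 12 -> clock=46. purged={a.com,b.com,c.com}
Op 16: insert c.com -> 10.0.0.1 (expiry=46+9=55). clock=46
Op 17: insert a.com -> 10.0.0.1 (expiry=46+2=48). clock=46
Op 18: tick 8 -> clock=54. purged={a.com}
Final cache (unexpired): {c.com} -> size=1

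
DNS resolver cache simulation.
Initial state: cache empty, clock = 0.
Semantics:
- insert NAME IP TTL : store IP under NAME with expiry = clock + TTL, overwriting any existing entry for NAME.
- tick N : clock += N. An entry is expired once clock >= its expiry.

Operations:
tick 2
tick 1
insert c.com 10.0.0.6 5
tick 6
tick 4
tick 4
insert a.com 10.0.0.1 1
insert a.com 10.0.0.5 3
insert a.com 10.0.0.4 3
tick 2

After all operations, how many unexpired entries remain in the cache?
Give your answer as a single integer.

Op 1: tick 2 -> clock=2.
Op 2: tick 1 -> clock=3.
Op 3: insert c.com -> 10.0.0.6 (expiry=3+5=8). clock=3
Op 4: tick 6 -> clock=9. purged={c.com}
Op 5: tick 4 -> clock=13.
Op 6: tick 4 -> clock=17.
Op 7: insert a.com -> 10.0.0.1 (expiry=17+1=18). clock=17
Op 8: insert a.com -> 10.0.0.5 (expiry=17+3=20). clock=17
Op 9: insert a.com -> 10.0.0.4 (expiry=17+3=20). clock=17
Op 10: tick 2 -> clock=19.
Final cache (unexpired): {a.com} -> size=1

Answer: 1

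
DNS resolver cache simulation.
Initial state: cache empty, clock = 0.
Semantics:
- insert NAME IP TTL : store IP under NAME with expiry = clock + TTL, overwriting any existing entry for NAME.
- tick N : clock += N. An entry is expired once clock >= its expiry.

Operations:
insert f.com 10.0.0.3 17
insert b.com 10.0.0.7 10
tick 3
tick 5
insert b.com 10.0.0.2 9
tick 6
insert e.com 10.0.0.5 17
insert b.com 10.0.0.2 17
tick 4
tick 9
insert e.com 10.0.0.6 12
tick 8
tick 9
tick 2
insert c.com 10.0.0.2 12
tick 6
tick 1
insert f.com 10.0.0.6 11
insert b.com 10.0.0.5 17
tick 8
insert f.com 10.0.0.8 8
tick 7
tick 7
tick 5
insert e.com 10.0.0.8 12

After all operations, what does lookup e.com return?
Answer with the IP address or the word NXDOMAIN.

Op 1: insert f.com -> 10.0.0.3 (expiry=0+17=17). clock=0
Op 2: insert b.com -> 10.0.0.7 (expiry=0+10=10). clock=0
Op 3: tick 3 -> clock=3.
Op 4: tick 5 -> clock=8.
Op 5: insert b.com -> 10.0.0.2 (expiry=8+9=17). clock=8
Op 6: tick 6 -> clock=14.
Op 7: insert e.com -> 10.0.0.5 (expiry=14+17=31). clock=14
Op 8: insert b.com -> 10.0.0.2 (expiry=14+17=31). clock=14
Op 9: tick 4 -> clock=18. purged={f.com}
Op 10: tick 9 -> clock=27.
Op 11: insert e.com -> 10.0.0.6 (expiry=27+12=39). clock=27
Op 12: tick 8 -> clock=35. purged={b.com}
Op 13: tick 9 -> clock=44. purged={e.com}
Op 14: tick 2 -> clock=46.
Op 15: insert c.com -> 10.0.0.2 (expiry=46+12=58). clock=46
Op 16: tick 6 -> clock=52.
Op 17: tick 1 -> clock=53.
Op 18: insert f.com -> 10.0.0.6 (expiry=53+11=64). clock=53
Op 19: insert b.com -> 10.0.0.5 (expiry=53+17=70). clock=53
Op 20: tick 8 -> clock=61. purged={c.com}
Op 21: insert f.com -> 10.0.0.8 (expiry=61+8=69). clock=61
Op 22: tick 7 -> clock=68.
Op 23: tick 7 -> clock=75. purged={b.com,f.com}
Op 24: tick 5 -> clock=80.
Op 25: insert e.com -> 10.0.0.8 (expiry=80+12=92). clock=80
lookup e.com: present, ip=10.0.0.8 expiry=92 > clock=80

Answer: 10.0.0.8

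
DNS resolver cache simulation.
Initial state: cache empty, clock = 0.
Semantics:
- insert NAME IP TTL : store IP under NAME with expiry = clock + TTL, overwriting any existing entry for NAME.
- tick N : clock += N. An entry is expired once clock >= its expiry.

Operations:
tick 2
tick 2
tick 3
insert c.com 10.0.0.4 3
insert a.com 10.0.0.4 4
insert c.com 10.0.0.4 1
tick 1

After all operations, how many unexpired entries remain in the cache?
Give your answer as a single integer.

Answer: 1

Derivation:
Op 1: tick 2 -> clock=2.
Op 2: tick 2 -> clock=4.
Op 3: tick 3 -> clock=7.
Op 4: insert c.com -> 10.0.0.4 (expiry=7+3=10). clock=7
Op 5: insert a.com -> 10.0.0.4 (expiry=7+4=11). clock=7
Op 6: insert c.com -> 10.0.0.4 (expiry=7+1=8). clock=7
Op 7: tick 1 -> clock=8. purged={c.com}
Final cache (unexpired): {a.com} -> size=1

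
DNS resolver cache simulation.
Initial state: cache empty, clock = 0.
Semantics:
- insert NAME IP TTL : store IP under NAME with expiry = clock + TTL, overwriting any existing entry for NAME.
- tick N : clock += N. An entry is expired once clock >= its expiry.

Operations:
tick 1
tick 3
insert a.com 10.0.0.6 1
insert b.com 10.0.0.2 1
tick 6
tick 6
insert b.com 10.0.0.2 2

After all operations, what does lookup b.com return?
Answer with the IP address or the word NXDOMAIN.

Answer: 10.0.0.2

Derivation:
Op 1: tick 1 -> clock=1.
Op 2: tick 3 -> clock=4.
Op 3: insert a.com -> 10.0.0.6 (expiry=4+1=5). clock=4
Op 4: insert b.com -> 10.0.0.2 (expiry=4+1=5). clock=4
Op 5: tick 6 -> clock=10. purged={a.com,b.com}
Op 6: tick 6 -> clock=16.
Op 7: insert b.com -> 10.0.0.2 (expiry=16+2=18). clock=16
lookup b.com: present, ip=10.0.0.2 expiry=18 > clock=16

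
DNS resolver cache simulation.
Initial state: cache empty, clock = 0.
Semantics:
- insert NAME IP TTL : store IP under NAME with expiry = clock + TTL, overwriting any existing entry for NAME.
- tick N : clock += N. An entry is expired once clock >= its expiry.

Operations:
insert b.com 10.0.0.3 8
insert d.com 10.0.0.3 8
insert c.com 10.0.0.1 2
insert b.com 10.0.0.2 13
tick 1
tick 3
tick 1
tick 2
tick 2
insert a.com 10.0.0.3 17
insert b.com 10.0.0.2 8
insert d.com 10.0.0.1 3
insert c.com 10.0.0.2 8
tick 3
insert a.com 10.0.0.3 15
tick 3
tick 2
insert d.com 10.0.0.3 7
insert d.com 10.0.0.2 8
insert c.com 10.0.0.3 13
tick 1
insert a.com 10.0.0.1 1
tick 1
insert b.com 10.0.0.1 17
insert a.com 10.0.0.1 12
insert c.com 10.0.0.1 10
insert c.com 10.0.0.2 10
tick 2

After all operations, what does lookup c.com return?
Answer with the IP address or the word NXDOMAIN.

Op 1: insert b.com -> 10.0.0.3 (expiry=0+8=8). clock=0
Op 2: insert d.com -> 10.0.0.3 (expiry=0+8=8). clock=0
Op 3: insert c.com -> 10.0.0.1 (expiry=0+2=2). clock=0
Op 4: insert b.com -> 10.0.0.2 (expiry=0+13=13). clock=0
Op 5: tick 1 -> clock=1.
Op 6: tick 3 -> clock=4. purged={c.com}
Op 7: tick 1 -> clock=5.
Op 8: tick 2 -> clock=7.
Op 9: tick 2 -> clock=9. purged={d.com}
Op 10: insert a.com -> 10.0.0.3 (expiry=9+17=26). clock=9
Op 11: insert b.com -> 10.0.0.2 (expiry=9+8=17). clock=9
Op 12: insert d.com -> 10.0.0.1 (expiry=9+3=12). clock=9
Op 13: insert c.com -> 10.0.0.2 (expiry=9+8=17). clock=9
Op 14: tick 3 -> clock=12. purged={d.com}
Op 15: insert a.com -> 10.0.0.3 (expiry=12+15=27). clock=12
Op 16: tick 3 -> clock=15.
Op 17: tick 2 -> clock=17. purged={b.com,c.com}
Op 18: insert d.com -> 10.0.0.3 (expiry=17+7=24). clock=17
Op 19: insert d.com -> 10.0.0.2 (expiry=17+8=25). clock=17
Op 20: insert c.com -> 10.0.0.3 (expiry=17+13=30). clock=17
Op 21: tick 1 -> clock=18.
Op 22: insert a.com -> 10.0.0.1 (expiry=18+1=19). clock=18
Op 23: tick 1 -> clock=19. purged={a.com}
Op 24: insert b.com -> 10.0.0.1 (expiry=19+17=36). clock=19
Op 25: insert a.com -> 10.0.0.1 (expiry=19+12=31). clock=19
Op 26: insert c.com -> 10.0.0.1 (expiry=19+10=29). clock=19
Op 27: insert c.com -> 10.0.0.2 (expiry=19+10=29). clock=19
Op 28: tick 2 -> clock=21.
lookup c.com: present, ip=10.0.0.2 expiry=29 > clock=21

Answer: 10.0.0.2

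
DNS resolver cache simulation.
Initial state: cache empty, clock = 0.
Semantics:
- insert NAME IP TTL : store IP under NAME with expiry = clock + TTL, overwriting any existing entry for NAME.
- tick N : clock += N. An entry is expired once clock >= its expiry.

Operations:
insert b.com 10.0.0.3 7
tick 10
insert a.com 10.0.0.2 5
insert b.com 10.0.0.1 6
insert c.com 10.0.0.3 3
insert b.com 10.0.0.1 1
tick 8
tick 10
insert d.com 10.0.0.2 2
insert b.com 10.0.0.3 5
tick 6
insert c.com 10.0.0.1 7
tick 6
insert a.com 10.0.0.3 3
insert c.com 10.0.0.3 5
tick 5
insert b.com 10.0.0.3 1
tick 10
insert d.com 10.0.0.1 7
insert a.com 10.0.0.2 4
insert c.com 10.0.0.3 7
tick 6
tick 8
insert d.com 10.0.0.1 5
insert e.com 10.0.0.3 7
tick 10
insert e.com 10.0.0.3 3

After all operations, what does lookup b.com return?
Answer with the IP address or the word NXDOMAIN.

Op 1: insert b.com -> 10.0.0.3 (expiry=0+7=7). clock=0
Op 2: tick 10 -> clock=10. purged={b.com}
Op 3: insert a.com -> 10.0.0.2 (expiry=10+5=15). clock=10
Op 4: insert b.com -> 10.0.0.1 (expiry=10+6=16). clock=10
Op 5: insert c.com -> 10.0.0.3 (expiry=10+3=13). clock=10
Op 6: insert b.com -> 10.0.0.1 (expiry=10+1=11). clock=10
Op 7: tick 8 -> clock=18. purged={a.com,b.com,c.com}
Op 8: tick 10 -> clock=28.
Op 9: insert d.com -> 10.0.0.2 (expiry=28+2=30). clock=28
Op 10: insert b.com -> 10.0.0.3 (expiry=28+5=33). clock=28
Op 11: tick 6 -> clock=34. purged={b.com,d.com}
Op 12: insert c.com -> 10.0.0.1 (expiry=34+7=41). clock=34
Op 13: tick 6 -> clock=40.
Op 14: insert a.com -> 10.0.0.3 (expiry=40+3=43). clock=40
Op 15: insert c.com -> 10.0.0.3 (expiry=40+5=45). clock=40
Op 16: tick 5 -> clock=45. purged={a.com,c.com}
Op 17: insert b.com -> 10.0.0.3 (expiry=45+1=46). clock=45
Op 18: tick 10 -> clock=55. purged={b.com}
Op 19: insert d.com -> 10.0.0.1 (expiry=55+7=62). clock=55
Op 20: insert a.com -> 10.0.0.2 (expiry=55+4=59). clock=55
Op 21: insert c.com -> 10.0.0.3 (expiry=55+7=62). clock=55
Op 22: tick 6 -> clock=61. purged={a.com}
Op 23: tick 8 -> clock=69. purged={c.com,d.com}
Op 24: insert d.com -> 10.0.0.1 (expiry=69+5=74). clock=69
Op 25: insert e.com -> 10.0.0.3 (expiry=69+7=76). clock=69
Op 26: tick 10 -> clock=79. purged={d.com,e.com}
Op 27: insert e.com -> 10.0.0.3 (expiry=79+3=82). clock=79
lookup b.com: not in cache (expired or never inserted)

Answer: NXDOMAIN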